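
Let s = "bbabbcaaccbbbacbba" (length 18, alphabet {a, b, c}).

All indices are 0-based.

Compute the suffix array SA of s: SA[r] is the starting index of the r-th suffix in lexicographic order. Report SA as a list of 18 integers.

[17, 6, 2, 13, 7, 16, 1, 12, 15, 0, 11, 10, 3, 4, 5, 14, 9, 8]

rank | idx | suffix
   0 |  17 | a
   1 |   6 | aaccbbbacbba
   2 |   2 | abbcaaccbbbacbba
   3 |  13 | acbba
   4 |   7 | accbbbacbba
   5 |  16 | ba
   6 |   1 | babbcaaccbbbacbba
   7 |  12 | bacbba
   8 |  15 | bba
   9 |   0 | bbabbcaaccbbbacbba
  10 |  11 | bbacbba
  11 |  10 | bbbacbba
  12 |   3 | bbcaaccbbbacbba
  13 |   4 | bcaaccbbbacbba
  14 |   5 | caaccbbbacbba
  15 |  14 | cbba
  16 |   9 | cbbbacbba
  17 |   8 | ccbbbacbba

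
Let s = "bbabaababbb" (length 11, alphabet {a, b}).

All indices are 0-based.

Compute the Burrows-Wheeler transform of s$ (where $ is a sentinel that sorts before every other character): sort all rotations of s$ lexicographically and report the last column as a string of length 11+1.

rank  rotation      last
    0  $bbabaababbb  b
    1  aababbb$bbab  b
    2  abaababbb$bb  b
    3  ababbb$bbaba  a
    4  abbb$bbabaab  b
    5  b$bbabaababb  b
    6  baababbb$bba  a
    7  babaababbb$b  b
    8  babbb$bbabaa  a
    9  bb$bbabaabab  b
   10  bbabaababbb$  $
   11  bbb$bbabaaba  a

bbbabbabab$a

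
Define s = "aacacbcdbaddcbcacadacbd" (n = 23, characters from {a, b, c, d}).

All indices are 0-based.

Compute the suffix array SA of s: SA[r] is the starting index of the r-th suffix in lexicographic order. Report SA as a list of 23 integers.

rank→(start, suffix):
  0 → (0, 'aacacbcdbaddcbcacadacbd')
  1 → (1, 'acacbcdbaddcbcacadacbd')
  2 → (15, 'acadacbd')
  3 → (3, 'acbcdbaddcbcacadacbd')
  4 → (19, 'acbd')
  5 → (17, 'adacbd')
  6 → (9, 'addcbcacadacbd')
  7 → (8, 'baddcbcacadacbd')
  8 → (13, 'bcacadacbd')
  9 → (5, 'bcdbaddcbcacadacbd')
  10 → (21, 'bd')
  11 → (14, 'cacadacbd')
  12 → (2, 'cacbcdbaddcbcacadacbd')
  13 → (16, 'cadacbd')
  14 → (12, 'cbcacadacbd')
  15 → (4, 'cbcdbaddcbcacadacbd')
  16 → (20, 'cbd')
  17 → (6, 'cdbaddcbcacadacbd')
  18 → (22, 'd')
  19 → (18, 'dacbd')
  20 → (7, 'dbaddcbcacadacbd')
  21 → (11, 'dcbcacadacbd')
  22 → (10, 'ddcbcacadacbd')

[0, 1, 15, 3, 19, 17, 9, 8, 13, 5, 21, 14, 2, 16, 12, 4, 20, 6, 22, 18, 7, 11, 10]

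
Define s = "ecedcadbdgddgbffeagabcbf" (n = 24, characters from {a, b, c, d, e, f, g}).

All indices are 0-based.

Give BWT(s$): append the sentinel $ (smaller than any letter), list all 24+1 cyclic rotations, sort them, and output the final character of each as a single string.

fgceadcgdbeaegdbf$cbfbadd

rank  rotation                   last
    0  $ecedcadbdgddgbffeagabcbf  f
    1  abcbf$ecedcadbdgddgbffeag  g
    2  adbdgddgbffeagabcbf$ecedc  c
    3  agabcbf$ecedcadbdgddgbffe  e
    4  bcbf$ecedcadbdgddgbffeaga  a
    5  bdgddgbffeagabcbf$ecedcad  d
    6  bf$ecedcadbdgddgbffeagabc  c
    7  bffeagabcbf$ecedcadbdgddg  g
    8  cadbdgddgbffeagabcbf$eced  d
    9  cbf$ecedcadbdgddgbffeagab  b
   10  cedcadbdgddgbffeagabcbf$e  e
   11  dbdgddgbffeagabcbf$ecedca  a
   12  dcadbdgddgbffeagabcbf$ece  e
   13  ddgbffeagabcbf$ecedcadbdg  g
   14  dgbffeagabcbf$ecedcadbdgd  d
   15  dgddgbffeagabcbf$ecedcadb  b
   16  eagabcbf$ecedcadbdgddgbff  f
   17  ecedcadbdgddgbffeagabcbf$  $
   18  edcadbdgddgbffeagabcbf$ec  c
   19  f$ecedcadbdgddgbffeagabcb  b
   20  feagabcbf$ecedcadbdgddgbf  f
   21  ffeagabcbf$ecedcadbdgddgb  b
   22  gabcbf$ecedcadbdgddgbffea  a
   23  gbffeagabcbf$ecedcadbdgdd  d
   24  gddgbffeagabcbf$ecedcadbd  d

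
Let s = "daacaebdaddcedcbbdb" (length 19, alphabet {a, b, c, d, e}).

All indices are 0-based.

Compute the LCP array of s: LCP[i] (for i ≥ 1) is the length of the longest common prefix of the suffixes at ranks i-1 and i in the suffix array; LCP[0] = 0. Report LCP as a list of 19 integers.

sorted suffixes:
  #0 SA[0]=1  'aacaebdaddcedcbbdb'
  #1 SA[1]=2  'acaebdaddcedcbbdb'
  #2 SA[2]=8  'addcedcbbdb'
  #3 SA[3]=4  'aebdaddcedcbbdb'
  #4 SA[4]=18  'b'
  #5 SA[5]=15  'bbdb'
  #6 SA[6]=6  'bdaddcedcbbdb'
  #7 SA[7]=16  'bdb'
  #8 SA[8]=3  'caebdaddcedcbbdb'
  #9 SA[9]=14  'cbbdb'
  #10 SA[10]=11  'cedcbbdb'
  #11 SA[11]=0  'daacaebdaddcedcbbdb'
  #12 SA[12]=7  'daddcedcbbdb'
  #13 SA[13]=17  'db'
  #14 SA[14]=13  'dcbbdb'
  #15 SA[15]=10  'dcedcbbdb'
  #16 SA[16]=9  'ddcedcbbdb'
  #17 SA[17]=5  'ebdaddcedcbbdb'
  #18 SA[18]=12  'edcbbdb'

SA = [1, 2, 8, 4, 18, 15, 6, 16, 3, 14, 11, 0, 7, 17, 13, 10, 9, 5, 12]
rank  pair      lcp
   1  s[1:],s[2:]  1  'a'
   2  s[2:],s[8:]  1  'a'
   3  s[8:],s[4:]  1  'a'
   4  s[4:],s[18:]  0  ''
   5  s[18:],s[15:]  1  'b'
   6  s[15:],s[6:]  1  'b'
   7  s[6:],s[16:]  2  'bd'
   8  s[16:],s[3:]  0  ''
   9  s[3:],s[14:]  1  'c'
  10  s[14:],s[11:]  1  'c'
  11  s[11:],s[0:]  0  ''
  12  s[0:],s[7:]  2  'da'
  13  s[7:],s[17:]  1  'd'
  14  s[17:],s[13:]  1  'd'
  15  s[13:],s[10:]  2  'dc'
  16  s[10:],s[9:]  1  'd'
  17  s[9:],s[5:]  0  ''
  18  s[5:],s[12:]  1  'e'

[0, 1, 1, 1, 0, 1, 1, 2, 0, 1, 1, 0, 2, 1, 1, 2, 1, 0, 1]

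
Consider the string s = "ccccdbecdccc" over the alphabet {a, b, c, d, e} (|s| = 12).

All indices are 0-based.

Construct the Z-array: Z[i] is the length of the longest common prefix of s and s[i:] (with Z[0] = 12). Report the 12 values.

Z[0]=12
i=1: fresh scan; Z[1]=3 grow→box=[1,4)
i=2: min(r-i=2, Z[1]=3)=2; Z[2]=2
i=3: min(r-i=1, Z[2]=2)=1; Z[3]=1
i=4: fresh scan; Z[4]=0
i=5: fresh scan; Z[5]=0
i=6: fresh scan; Z[6]=0
i=7: fresh scan; Z[7]=1 grow→box=[7,8)
i=8: fresh scan; Z[8]=0
i=9: fresh scan; Z[9]=3 grow→box=[9,12)
i=10: min(r-i=2, Z[1]=3)=2; Z[10]=2
i=11: min(r-i=1, Z[2]=2)=1; Z[11]=1

[12, 3, 2, 1, 0, 0, 0, 1, 0, 3, 2, 1]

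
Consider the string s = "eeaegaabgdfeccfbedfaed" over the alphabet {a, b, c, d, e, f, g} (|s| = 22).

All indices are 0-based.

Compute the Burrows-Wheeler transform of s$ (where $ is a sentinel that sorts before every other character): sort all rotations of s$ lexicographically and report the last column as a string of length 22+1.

rank  rotation                 last
    0  $eeaegaabgdfeccfbedfaed  d
    1  aabgdfeccfbedfaed$eeaeg  g
    2  abgdfeccfbedfaed$eeaega  a
    3  aed$eeaegaabgdfeccfbedf  f
    4  aegaabgdfeccfbedfaed$ee  e
    5  bedfaed$eeaegaabgdfeccf  f
    6  bgdfeccfbedfaed$eeaegaa  a
    7  ccfbedfaed$eeaegaabgdfe  e
    8  cfbedfaed$eeaegaabgdfec  c
    9  d$eeaegaabgdfeccfbedfae  e
   10  dfaed$eeaegaabgdfeccfbe  e
   11  dfeccfbedfaed$eeaegaabg  g
   12  eaegaabgdfeccfbedfaed$e  e
   13  eccfbedfaed$eeaegaabgdf  f
   14  ed$eeaegaabgdfeccfbedfa  a
   15  edfaed$eeaegaabgdfeccfb  b
   16  eeaegaabgdfeccfbedfaed$  $
   17  egaabgdfeccfbedfaed$eea  a
   18  faed$eeaegaabgdfeccfbed  d
   19  fbedfaed$eeaegaabgdfecc  c
   20  feccfbedfaed$eeaegaabgd  d
   21  gaabgdfeccfbedfaed$eeae  e
   22  gdfeccfbedfaed$eeaegaab  b

dgafefaeceegefab$adcdeb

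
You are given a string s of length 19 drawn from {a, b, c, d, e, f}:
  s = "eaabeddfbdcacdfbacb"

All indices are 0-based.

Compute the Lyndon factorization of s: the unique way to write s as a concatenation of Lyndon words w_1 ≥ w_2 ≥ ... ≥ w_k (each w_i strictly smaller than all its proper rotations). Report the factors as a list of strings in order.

emit factor 1: 'e' (i=0, period=1)
emit factor 2: 'aabeddfbdcacdfbacb' (i=1, period=18)

["e", "aabeddfbdcacdfbacb"]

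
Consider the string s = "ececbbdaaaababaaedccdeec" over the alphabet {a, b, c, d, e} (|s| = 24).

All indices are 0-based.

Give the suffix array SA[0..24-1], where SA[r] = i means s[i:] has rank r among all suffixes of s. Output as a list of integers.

sorted suffixes:
  #0 SA[0]=7  'aaaababaaedccdeec'
  #1 SA[1]=8  'aaababaaedccdeec'
  #2 SA[2]=9  'aababaaedccdeec'
  #3 SA[3]=14  'aaedccdeec'
  #4 SA[4]=12  'abaaedccdeec'
  #5 SA[5]=10  'ababaaedccdeec'
  #6 SA[6]=15  'aedccdeec'
  #7 SA[7]=13  'baaedccdeec'
  #8 SA[8]=11  'babaaedccdeec'
  #9 SA[9]=4  'bbdaaaababaaedccdeec'
  #10 SA[10]=5  'bdaaaababaaedccdeec'
  #11 SA[11]=23  'c'
  #12 SA[12]=3  'cbbdaaaababaaedccdeec'
  #13 SA[13]=18  'ccdeec'
  #14 SA[14]=19  'cdeec'
  #15 SA[15]=1  'cecbbdaaaababaaedccdeec'
  #16 SA[16]=6  'daaaababaaedccdeec'
  #17 SA[17]=17  'dccdeec'
  #18 SA[18]=20  'deec'
  #19 SA[19]=22  'ec'
  #20 SA[20]=2  'ecbbdaaaababaaedccdeec'
  #21 SA[21]=0  'ececbbdaaaababaaedccdeec'
  #22 SA[22]=16  'edccdeec'
  #23 SA[23]=21  'eec'

[7, 8, 9, 14, 12, 10, 15, 13, 11, 4, 5, 23, 3, 18, 19, 1, 6, 17, 20, 22, 2, 0, 16, 21]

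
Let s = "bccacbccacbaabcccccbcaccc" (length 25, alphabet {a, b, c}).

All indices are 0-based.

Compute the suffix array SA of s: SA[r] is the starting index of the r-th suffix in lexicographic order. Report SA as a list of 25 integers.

[11, 12, 8, 3, 21, 10, 19, 5, 0, 13, 24, 7, 2, 20, 9, 18, 4, 23, 6, 1, 17, 22, 16, 15, 14]

rank→(start, suffix):
  0 → (11, 'aabcccccbcaccc')
  1 → (12, 'abcccccbcaccc')
  2 → (8, 'acbaabcccccbcaccc')
  3 → (3, 'acbccacbaabcccccbcaccc')
  4 → (21, 'accc')
  5 → (10, 'baabcccccbcaccc')
  6 → (19, 'bcaccc')
  7 → (5, 'bccacbaabcccccbcaccc')
  8 → (0, 'bccacbccacbaabcccccbcaccc')
  9 → (13, 'bcccccbcaccc')
  10 → (24, 'c')
  11 → (7, 'cacbaabcccccbcaccc')
  12 → (2, 'cacbccacbaabcccccbcaccc')
  13 → (20, 'caccc')
  14 → (9, 'cbaabcccccbcaccc')
  15 → (18, 'cbcaccc')
  16 → (4, 'cbccacbaabcccccbcaccc')
  17 → (23, 'cc')
  18 → (6, 'ccacbaabcccccbcaccc')
  19 → (1, 'ccacbccacbaabcccccbcaccc')
  20 → (17, 'ccbcaccc')
  21 → (22, 'ccc')
  22 → (16, 'cccbcaccc')
  23 → (15, 'ccccbcaccc')
  24 → (14, 'cccccbcaccc')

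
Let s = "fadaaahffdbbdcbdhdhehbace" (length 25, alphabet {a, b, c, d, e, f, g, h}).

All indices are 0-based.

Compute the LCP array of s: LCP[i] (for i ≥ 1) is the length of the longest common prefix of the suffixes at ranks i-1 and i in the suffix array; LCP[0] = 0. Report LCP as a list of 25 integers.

[0, 2, 1, 1, 1, 0, 1, 1, 2, 0, 1, 0, 1, 1, 1, 2, 0, 1, 0, 1, 1, 0, 1, 1, 1]

rank→(start, suffix):
  0 → (3, 'aaahffdbbdcbdhdhehbace')
  1 → (4, 'aahffdbbdcbdhdhehbace')
  2 → (22, 'ace')
  3 → (1, 'adaaahffdbbdcbdhdhehbace')
  4 → (5, 'ahffdbbdcbdhdhehbace')
  5 → (21, 'bace')
  6 → (10, 'bbdcbdhdhehbace')
  7 → (11, 'bdcbdhdhehbace')
  8 → (14, 'bdhdhehbace')
  9 → (13, 'cbdhdhehbace')
  10 → (23, 'ce')
  11 → (2, 'daaahffdbbdcbdhdhehbace')
  12 → (9, 'dbbdcbdhdhehbace')
  13 → (12, 'dcbdhdhehbace')
  14 → (15, 'dhdhehbace')
  15 → (17, 'dhehbace')
  16 → (24, 'e')
  17 → (19, 'ehbace')
  18 → (0, 'fadaaahffdbbdcbdhdhehbace')
  19 → (8, 'fdbbdcbdhdhehbace')
  20 → (7, 'ffdbbdcbdhdhehbace')
  21 → (20, 'hbace')
  22 → (16, 'hdhehbace')
  23 → (18, 'hehbace')
  24 → (6, 'hffdbbdcbdhdhehbace')

SA = [3, 4, 22, 1, 5, 21, 10, 11, 14, 13, 23, 2, 9, 12, 15, 17, 24, 19, 0, 8, 7, 20, 16, 18, 6]
[i] adj suffixes → lcp
  [1] 3/4 → 2 ('aa')
  [2] 4/22 → 1 ('a')
  [3] 22/1 → 1 ('a')
  [4] 1/5 → 1 ('a')
  [5] 5/21 → 0 ('')
  [6] 21/10 → 1 ('b')
  [7] 10/11 → 1 ('b')
  [8] 11/14 → 2 ('bd')
  [9] 14/13 → 0 ('')
  [10] 13/23 → 1 ('c')
  [11] 23/2 → 0 ('')
  [12] 2/9 → 1 ('d')
  [13] 9/12 → 1 ('d')
  [14] 12/15 → 1 ('d')
  [15] 15/17 → 2 ('dh')
  [16] 17/24 → 0 ('')
  [17] 24/19 → 1 ('e')
  [18] 19/0 → 0 ('')
  [19] 0/8 → 1 ('f')
  [20] 8/7 → 1 ('f')
  [21] 7/20 → 0 ('')
  [22] 20/16 → 1 ('h')
  [23] 16/18 → 1 ('h')
  [24] 18/6 → 1 ('h')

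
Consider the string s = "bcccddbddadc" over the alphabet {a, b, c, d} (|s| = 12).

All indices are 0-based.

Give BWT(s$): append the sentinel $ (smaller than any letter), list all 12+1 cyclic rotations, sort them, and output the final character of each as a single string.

rank  rotation       last
    0  $bcccddbddadc  c
    1  adc$bcccddbdd  d
    2  bcccddbddadc$  $
    3  bddadc$bcccdd  d
    4  c$bcccddbddad  d
    5  cccddbddadc$b  b
    6  ccddbddadc$bc  c
    7  cddbddadc$bcc  c
    8  dadc$bcccddbd  d
    9  dbddadc$bcccd  d
   10  dc$bcccddbdda  a
   11  ddadc$bcccddb  b
   12  ddbddadc$bccc  c

cd$ddbccddabc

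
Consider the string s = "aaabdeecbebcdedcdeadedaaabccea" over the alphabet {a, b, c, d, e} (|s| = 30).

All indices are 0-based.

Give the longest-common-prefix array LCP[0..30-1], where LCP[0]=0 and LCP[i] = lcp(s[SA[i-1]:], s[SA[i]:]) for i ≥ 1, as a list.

[0, 1, 4, 2, 3, 1, 2, 1, 0, 2, 1, 1, 0, 1, 1, 3, 1, 0, 1, 1, 2, 3, 2, 0, 2, 1, 1, 1, 2, 1]

rank | idx | suffix
   0 |  29 | a
   1 |  22 | aaabccea
   2 |   0 | aaabdeecbebcdedcdeadedaaabccea
   3 |  23 | aabccea
   4 |   1 | aabdeecbebcdedcdeadedaaabccea
   5 |  24 | abccea
   6 |   2 | abdeecbebcdedcdeadedaaabccea
   7 |  18 | adedaaabccea
   8 |  25 | bccea
   9 |  10 | bcdedcdeadedaaabccea
  10 |   3 | bdeecbebcdedcdeadedaaabccea
  11 |   8 | bebcdedcdeadedaaabccea
  12 |   7 | cbebcdedcdeadedaaabccea
  13 |  26 | ccea
  14 |  15 | cdeadedaaabccea
  15 |  11 | cdedcdeadedaaabccea
  16 |  27 | cea
  17 |  21 | daaabccea
  18 |  14 | dcdeadedaaabccea
  19 |  16 | deadedaaabccea
  20 |  19 | dedaaabccea
  21 |  12 | dedcdeadedaaabccea
  22 |   4 | deecbebcdedcdeadedaaabccea
  23 |  28 | ea
  24 |  17 | eadedaaabccea
  25 |   9 | ebcdedcdeadedaaabccea
  26 |   6 | ecbebcdedcdeadedaaabccea
  27 |  20 | edaaabccea
  28 |  13 | edcdeadedaaabccea
  29 |   5 | eecbebcdedcdeadedaaabccea

SA = [29, 22, 0, 23, 1, 24, 2, 18, 25, 10, 3, 8, 7, 26, 15, 11, 27, 21, 14, 16, 19, 12, 4, 28, 17, 9, 6, 20, 13, 5]
rank  pair      lcp
   1  s[29:],s[22:]  1  'a'
   2  s[22:],s[0:]  4  'aaab'
   3  s[0:],s[23:]  2  'aa'
   4  s[23:],s[1:]  3  'aab'
   5  s[1:],s[24:]  1  'a'
   6  s[24:],s[2:]  2  'ab'
   7  s[2:],s[18:]  1  'a'
   8  s[18:],s[25:]  0  ''
   9  s[25:],s[10:]  2  'bc'
  10  s[10:],s[3:]  1  'b'
  11  s[3:],s[8:]  1  'b'
  12  s[8:],s[7:]  0  ''
  13  s[7:],s[26:]  1  'c'
  14  s[26:],s[15:]  1  'c'
  15  s[15:],s[11:]  3  'cde'
  16  s[11:],s[27:]  1  'c'
  17  s[27:],s[21:]  0  ''
  18  s[21:],s[14:]  1  'd'
  19  s[14:],s[16:]  1  'd'
  20  s[16:],s[19:]  2  'de'
  21  s[19:],s[12:]  3  'ded'
  22  s[12:],s[4:]  2  'de'
  23  s[4:],s[28:]  0  ''
  24  s[28:],s[17:]  2  'ea'
  25  s[17:],s[9:]  1  'e'
  26  s[9:],s[6:]  1  'e'
  27  s[6:],s[20:]  1  'e'
  28  s[20:],s[13:]  2  'ed'
  29  s[13:],s[5:]  1  'e'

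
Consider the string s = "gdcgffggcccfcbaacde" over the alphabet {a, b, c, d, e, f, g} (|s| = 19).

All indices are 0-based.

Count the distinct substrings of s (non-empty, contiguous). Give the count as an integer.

sorted suffixes:
  #0 SA[0]=14  'aacde'
  #1 SA[1]=15  'acde'
  #2 SA[2]=13  'baacde'
  #3 SA[3]=12  'cbaacde'
  #4 SA[4]=8  'cccfcbaacde'
  #5 SA[5]=9  'ccfcbaacde'
  #6 SA[6]=16  'cde'
  #7 SA[7]=10  'cfcbaacde'
  #8 SA[8]=2  'cgffggcccfcbaacde'
  #9 SA[9]=1  'dcgffggcccfcbaacde'
  #10 SA[10]=17  'de'
  #11 SA[11]=18  'e'
  #12 SA[12]=11  'fcbaacde'
  #13 SA[13]=4  'ffggcccfcbaacde'
  #14 SA[14]=5  'fggcccfcbaacde'
  #15 SA[15]=7  'gcccfcbaacde'
  #16 SA[16]=0  'gdcgffggcccfcbaacde'
  #17 SA[17]=3  'gffggcccfcbaacde'
  #18 SA[18]=6  'ggcccfcbaacde'

SA = [14, 15, 13, 12, 8, 9, 16, 10, 2, 1, 17, 18, 11, 4, 5, 7, 0, 3, 6]
i: (SA[i-1],SA[i]) lcp shared
  1: (14,15) 1 'a'
  2: (15,13) 0 ''
  3: (13,12) 0 ''
  4: (12,8) 1 'c'
  5: (8,9) 2 'cc'
  6: (9,16) 1 'c'
  7: (16,10) 1 'c'
  8: (10,2) 1 'c'
  9: (2,1) 0 ''
  10: (1,17) 1 'd'
  11: (17,18) 0 ''
  12: (18,11) 0 ''
  13: (11,4) 1 'f'
  14: (4,5) 1 'f'
  15: (5,7) 0 ''
  16: (7,0) 1 'g'
  17: (0,3) 1 'g'
  18: (3,6) 1 'g'

n(n+1)/2 = 19·20/2 = 190
Σ LCP = 0 + 1 + 0 + 0 + 1 + 2 + 1 + 1 + 1 + 0 + 1 + 0 + 0 + 1 + 1 + 0 + 1 + 1 + 1 = 13
distinct = 190 − 13 = 177

177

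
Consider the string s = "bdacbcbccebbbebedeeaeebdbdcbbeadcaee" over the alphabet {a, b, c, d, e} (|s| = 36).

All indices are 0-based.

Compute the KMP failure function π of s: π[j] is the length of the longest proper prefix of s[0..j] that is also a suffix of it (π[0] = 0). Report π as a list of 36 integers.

[0, 0, 0, 0, 1, 0, 1, 0, 0, 0, 1, 1, 1, 0, 1, 0, 0, 0, 0, 0, 0, 0, 1, 2, 1, 2, 0, 1, 1, 0, 0, 0, 0, 0, 0, 0]

π[0] = 0
j=1 s[j]='d': π[1]=0 (border '')
j=2 s[j]='a': π[2]=0 (border '')
j=3 s[j]='c': π[3]=0 (border '')
j=4 s[j]='b': π[4]=1 (border 'b')
j=5 s[j]='c': k: 1→0; π[5]=0 (border '')
j=6 s[j]='b': π[6]=1 (border 'b')
j=7 s[j]='c': k: 1→0; π[7]=0 (border '')
j=8 s[j]='c': π[8]=0 (border '')
j=9 s[j]='e': π[9]=0 (border '')
j=10 s[j]='b': π[10]=1 (border 'b')
j=11 s[j]='b': k: 1→0; π[11]=1 (border 'b')
j=12 s[j]='b': k: 1→0; π[12]=1 (border 'b')
j=13 s[j]='e': k: 1→0; π[13]=0 (border '')
j=14 s[j]='b': π[14]=1 (border 'b')
j=15 s[j]='e': k: 1→0; π[15]=0 (border '')
j=16 s[j]='d': π[16]=0 (border '')
j=17 s[j]='e': π[17]=0 (border '')
j=18 s[j]='e': π[18]=0 (border '')
j=19 s[j]='a': π[19]=0 (border '')
j=20 s[j]='e': π[20]=0 (border '')
j=21 s[j]='e': π[21]=0 (border '')
j=22 s[j]='b': π[22]=1 (border 'b')
j=23 s[j]='d': π[23]=2 (border 'bd')
j=24 s[j]='b': k: 2→0; π[24]=1 (border 'b')
j=25 s[j]='d': π[25]=2 (border 'bd')
j=26 s[j]='c': k: 2→0; π[26]=0 (border '')
j=27 s[j]='b': π[27]=1 (border 'b')
j=28 s[j]='b': k: 1→0; π[28]=1 (border 'b')
j=29 s[j]='e': k: 1→0; π[29]=0 (border '')
j=30 s[j]='a': π[30]=0 (border '')
j=31 s[j]='d': π[31]=0 (border '')
j=32 s[j]='c': π[32]=0 (border '')
j=33 s[j]='a': π[33]=0 (border '')
j=34 s[j]='e': π[34]=0 (border '')
j=35 s[j]='e': π[35]=0 (border '')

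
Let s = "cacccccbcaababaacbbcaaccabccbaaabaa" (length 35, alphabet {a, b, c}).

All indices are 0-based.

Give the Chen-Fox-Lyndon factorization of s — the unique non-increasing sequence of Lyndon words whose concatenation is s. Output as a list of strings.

["c", "acccccbc", "aababaacbbcaaccabccb", "aaab", "a", "a"]

emit factor 1: 'c' (i=0, period=1)
emit factor 2: 'acccccbc' (i=1, period=8)
emit factor 3: 'aababaacbbcaaccabccb' (i=9, period=20)
emit factor 4: 'aaab' (i=29, period=4)
emit factor 5: 'a' (i=33, period=1)
emit factor 6: 'a' (i=34, period=1)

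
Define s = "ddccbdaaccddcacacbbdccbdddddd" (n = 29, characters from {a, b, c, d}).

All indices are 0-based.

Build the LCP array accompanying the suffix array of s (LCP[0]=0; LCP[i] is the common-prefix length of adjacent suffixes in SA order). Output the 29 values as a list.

[0, 1, 2, 2, 0, 1, 2, 2, 0, 3, 1, 2, 3, 1, 4, 2, 1, 0, 1, 1, 2, 5, 1, 2, 3, 2, 3, 4, 5]

rank | idx | suffix
   0 |   6 | aaccddcacacbbdccbdddddd
   1 |  13 | acacbbdccbdddddd
   2 |  15 | acbbdccbdddddd
   3 |   7 | accddcacacbbdccbdddddd
   4 |  17 | bbdccbdddddd
   5 |   4 | bdaaccddcacacbbdccbdddddd
   6 |  18 | bdccbdddddd
   7 |  22 | bdddddd
   8 |  12 | cacacbbdccbdddddd
   9 |  14 | cacbbdccbdddddd
  10 |  16 | cbbdccbdddddd
  11 |   3 | cbdaaccddcacacbbdccbdddddd
  12 |  21 | cbdddddd
  13 |   2 | ccbdaaccddcacacbbdccbdddddd
  14 |  20 | ccbdddddd
  15 |   8 | ccddcacacbbdccbdddddd
  16 |   9 | cddcacacbbdccbdddddd
  17 |  28 | d
  18 |   5 | daaccddcacacbbdccbdddddd
  19 |  11 | dcacacbbdccbdddddd
  20 |   1 | dccbdaaccddcacacbbdccbdddddd
  21 |  19 | dccbdddddd
  22 |  27 | dd
  23 |  10 | ddcacacbbdccbdddddd
  24 |   0 | ddccbdaaccddcacacbbdccbdddddd
  25 |  26 | ddd
  26 |  25 | dddd
  27 |  24 | ddddd
  28 |  23 | dddddd

SA = [6, 13, 15, 7, 17, 4, 18, 22, 12, 14, 16, 3, 21, 2, 20, 8, 9, 28, 5, 11, 1, 19, 27, 10, 0, 26, 25, 24, 23]
[i] adj suffixes → lcp
  [1] 6/13 → 1 ('a')
  [2] 13/15 → 2 ('ac')
  [3] 15/7 → 2 ('ac')
  [4] 7/17 → 0 ('')
  [5] 17/4 → 1 ('b')
  [6] 4/18 → 2 ('bd')
  [7] 18/22 → 2 ('bd')
  [8] 22/12 → 0 ('')
  [9] 12/14 → 3 ('cac')
  [10] 14/16 → 1 ('c')
  [11] 16/3 → 2 ('cb')
  [12] 3/21 → 3 ('cbd')
  [13] 21/2 → 1 ('c')
  [14] 2/20 → 4 ('ccbd')
  [15] 20/8 → 2 ('cc')
  [16] 8/9 → 1 ('c')
  [17] 9/28 → 0 ('')
  [18] 28/5 → 1 ('d')
  [19] 5/11 → 1 ('d')
  [20] 11/1 → 2 ('dc')
  [21] 1/19 → 5 ('dccbd')
  [22] 19/27 → 1 ('d')
  [23] 27/10 → 2 ('dd')
  [24] 10/0 → 3 ('ddc')
  [25] 0/26 → 2 ('dd')
  [26] 26/25 → 3 ('ddd')
  [27] 25/24 → 4 ('dddd')
  [28] 24/23 → 5 ('ddddd')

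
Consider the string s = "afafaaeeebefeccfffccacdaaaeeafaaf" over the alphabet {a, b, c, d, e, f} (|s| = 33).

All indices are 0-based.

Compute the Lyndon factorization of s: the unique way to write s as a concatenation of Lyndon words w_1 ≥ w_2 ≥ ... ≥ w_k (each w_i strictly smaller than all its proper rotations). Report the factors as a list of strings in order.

emit factor 1: 'af' (i=0, period=2)
emit factor 2: 'af' (i=2, period=2)
emit factor 3: 'aaeeebefeccfffccacd' (i=4, period=19)
emit factor 4: 'aaaeeafaaf' (i=23, period=10)

["af", "af", "aaeeebefeccfffccacd", "aaaeeafaaf"]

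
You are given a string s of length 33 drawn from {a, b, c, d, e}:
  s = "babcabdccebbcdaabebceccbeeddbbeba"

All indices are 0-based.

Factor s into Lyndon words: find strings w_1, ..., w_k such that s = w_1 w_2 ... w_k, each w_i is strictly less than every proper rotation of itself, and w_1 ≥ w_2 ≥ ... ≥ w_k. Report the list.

emit factor 1: 'b' (i=0, period=1)
emit factor 2: 'abcabdccebbcd' (i=1, period=13)
emit factor 3: 'aabebceccbeeddbbeb' (i=14, period=18)
emit factor 4: 'a' (i=32, period=1)

["b", "abcabdccebbcd", "aabebceccbeeddbbeb", "a"]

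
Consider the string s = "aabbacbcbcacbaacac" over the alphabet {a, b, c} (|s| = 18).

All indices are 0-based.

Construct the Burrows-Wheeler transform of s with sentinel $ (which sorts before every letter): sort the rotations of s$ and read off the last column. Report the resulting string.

rank  rotation             last
    0  $aabbacbcbcacbaacac  c
    1  aabbacbcbcacbaacac$  $
    2  aacac$aabbacbcbcacb  b
    3  abbacbcbcacbaacac$a  a
    4  ac$aabbacbcbcacbaac  c
    5  acac$aabbacbcbcacba  a
    6  acbaacac$aabbacbcbc  c
    7  acbcbcacbaacac$aabb  b
    8  baacac$aabbacbcbcac  c
    9  bacbcbcacbaacac$aab  b
   10  bbacbcbcacbaacac$aa  a
   11  bcacbaacac$aabbacbc  c
   12  bcbcacbaacac$aabbac  c
   13  c$aabbacbcbcacbaaca  a
   14  cac$aabbacbcbcacbaa  a
   15  cacbaacac$aabbacbcb  b
   16  cbaacac$aabbacbcbca  a
   17  cbcacbaacac$aabbacb  b
   18  cbcbcacbaacac$aabba  a

c$bacacbcbaccaababa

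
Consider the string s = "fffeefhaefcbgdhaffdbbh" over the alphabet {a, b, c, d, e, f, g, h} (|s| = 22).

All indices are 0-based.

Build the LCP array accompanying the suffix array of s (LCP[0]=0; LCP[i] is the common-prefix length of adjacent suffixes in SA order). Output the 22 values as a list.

[0, 1, 0, 1, 1, 0, 0, 1, 0, 1, 2, 0, 1, 1, 1, 2, 2, 1, 0, 0, 1, 2]

rank | idx | suffix
   0 |   7 | aefcbgdhaffdbbh
   1 |  15 | affdbbh
   2 |  19 | bbh
   3 |  11 | bgdhaffdbbh
   4 |  20 | bh
   5 |  10 | cbgdhaffdbbh
   6 |  18 | dbbh
   7 |  13 | dhaffdbbh
   8 |   3 | eefhaefcbgdhaffdbbh
   9 |   8 | efcbgdhaffdbbh
  10 |   4 | efhaefcbgdhaffdbbh
  11 |   9 | fcbgdhaffdbbh
  12 |  17 | fdbbh
  13 |   2 | feefhaefcbgdhaffdbbh
  14 |  16 | ffdbbh
  15 |   1 | ffeefhaefcbgdhaffdbbh
  16 |   0 | fffeefhaefcbgdhaffdbbh
  17 |   5 | fhaefcbgdhaffdbbh
  18 |  12 | gdhaffdbbh
  19 |  21 | h
  20 |   6 | haefcbgdhaffdbbh
  21 |  14 | haffdbbh

SA = [7, 15, 19, 11, 20, 10, 18, 13, 3, 8, 4, 9, 17, 2, 16, 1, 0, 5, 12, 21, 6, 14]
[i] adj suffixes → lcp
  [1] 7/15 → 1 ('a')
  [2] 15/19 → 0 ('')
  [3] 19/11 → 1 ('b')
  [4] 11/20 → 1 ('b')
  [5] 20/10 → 0 ('')
  [6] 10/18 → 0 ('')
  [7] 18/13 → 1 ('d')
  [8] 13/3 → 0 ('')
  [9] 3/8 → 1 ('e')
  [10] 8/4 → 2 ('ef')
  [11] 4/9 → 0 ('')
  [12] 9/17 → 1 ('f')
  [13] 17/2 → 1 ('f')
  [14] 2/16 → 1 ('f')
  [15] 16/1 → 2 ('ff')
  [16] 1/0 → 2 ('ff')
  [17] 0/5 → 1 ('f')
  [18] 5/12 → 0 ('')
  [19] 12/21 → 0 ('')
  [20] 21/6 → 1 ('h')
  [21] 6/14 → 2 ('ha')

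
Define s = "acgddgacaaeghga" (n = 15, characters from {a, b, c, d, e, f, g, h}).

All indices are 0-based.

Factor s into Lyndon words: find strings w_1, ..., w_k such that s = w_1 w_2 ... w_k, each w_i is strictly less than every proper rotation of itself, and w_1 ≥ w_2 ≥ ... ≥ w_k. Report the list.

["acgddg", "ac", "aaeghg", "a"]

emit factor 1: 'acgddg' (i=0, period=6)
emit factor 2: 'ac' (i=6, period=2)
emit factor 3: 'aaeghg' (i=8, period=6)
emit factor 4: 'a' (i=14, period=1)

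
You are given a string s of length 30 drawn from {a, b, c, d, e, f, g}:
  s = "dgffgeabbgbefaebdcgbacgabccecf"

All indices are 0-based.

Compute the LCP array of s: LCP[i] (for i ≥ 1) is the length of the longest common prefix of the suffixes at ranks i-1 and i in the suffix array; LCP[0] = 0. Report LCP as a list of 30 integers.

rank→(start, suffix):
  0 → (6, 'abbgbefaebdcgbacgabccecf')
  1 → (23, 'abccecf')
  2 → (20, 'acgabccecf')
  3 → (13, 'aebdcgbacgabccecf')
  4 → (19, 'bacgabccecf')
  5 → (7, 'bbgbefaebdcgbacgabccecf')
  6 → (24, 'bccecf')
  7 → (15, 'bdcgbacgabccecf')
  8 → (10, 'befaebdcgbacgabccecf')
  9 → (8, 'bgbefaebdcgbacgabccecf')
  10 → (25, 'ccecf')
  11 → (26, 'cecf')
  12 → (28, 'cf')
  13 → (21, 'cgabccecf')
  14 → (17, 'cgbacgabccecf')
  15 → (16, 'dcgbacgabccecf')
  16 → (0, 'dgffgeabbgbefaebdcgbacgabccecf')
  17 → (5, 'eabbgbefaebdcgbacgabccecf')
  18 → (14, 'ebdcgbacgabccecf')
  19 → (27, 'ecf')
  20 → (11, 'efaebdcgbacgabccecf')
  21 → (29, 'f')
  22 → (12, 'faebdcgbacgabccecf')
  23 → (2, 'ffgeabbgbefaebdcgbacgabccecf')
  24 → (3, 'fgeabbgbefaebdcgbacgabccecf')
  25 → (22, 'gabccecf')
  26 → (18, 'gbacgabccecf')
  27 → (9, 'gbefaebdcgbacgabccecf')
  28 → (4, 'geabbgbefaebdcgbacgabccecf')
  29 → (1, 'gffgeabbgbefaebdcgbacgabccecf')

SA = [6, 23, 20, 13, 19, 7, 24, 15, 10, 8, 25, 26, 28, 21, 17, 16, 0, 5, 14, 27, 11, 29, 12, 2, 3, 22, 18, 9, 4, 1]
rank  pair      lcp
   1  s[6:],s[23:]  2  'ab'
   2  s[23:],s[20:]  1  'a'
   3  s[20:],s[13:]  1  'a'
   4  s[13:],s[19:]  0  ''
   5  s[19:],s[7:]  1  'b'
   6  s[7:],s[24:]  1  'b'
   7  s[24:],s[15:]  1  'b'
   8  s[15:],s[10:]  1  'b'
   9  s[10:],s[8:]  1  'b'
  10  s[8:],s[25:]  0  ''
  11  s[25:],s[26:]  1  'c'
  12  s[26:],s[28:]  1  'c'
  13  s[28:],s[21:]  1  'c'
  14  s[21:],s[17:]  2  'cg'
  15  s[17:],s[16:]  0  ''
  16  s[16:],s[0:]  1  'd'
  17  s[0:],s[5:]  0  ''
  18  s[5:],s[14:]  1  'e'
  19  s[14:],s[27:]  1  'e'
  20  s[27:],s[11:]  1  'e'
  21  s[11:],s[29:]  0  ''
  22  s[29:],s[12:]  1  'f'
  23  s[12:],s[2:]  1  'f'
  24  s[2:],s[3:]  1  'f'
  25  s[3:],s[22:]  0  ''
  26  s[22:],s[18:]  1  'g'
  27  s[18:],s[9:]  2  'gb'
  28  s[9:],s[4:]  1  'g'
  29  s[4:],s[1:]  1  'g'

[0, 2, 1, 1, 0, 1, 1, 1, 1, 1, 0, 1, 1, 1, 2, 0, 1, 0, 1, 1, 1, 0, 1, 1, 1, 0, 1, 2, 1, 1]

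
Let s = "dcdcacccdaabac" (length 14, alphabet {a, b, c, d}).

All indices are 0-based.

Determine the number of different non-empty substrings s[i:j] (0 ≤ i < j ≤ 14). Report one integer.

91

rank→(start, suffix):
  0 → (9, 'aabac')
  1 → (10, 'abac')
  2 → (12, 'ac')
  3 → (4, 'acccdaabac')
  4 → (11, 'bac')
  5 → (13, 'c')
  6 → (3, 'cacccdaabac')
  7 → (5, 'cccdaabac')
  8 → (6, 'ccdaabac')
  9 → (7, 'cdaabac')
  10 → (1, 'cdcacccdaabac')
  11 → (8, 'daabac')
  12 → (2, 'dcacccdaabac')
  13 → (0, 'dcdcacccdaabac')

SA = [9, 10, 12, 4, 11, 13, 3, 5, 6, 7, 1, 8, 2, 0]
i: (SA[i-1],SA[i]) lcp shared
  1: (9,10) 1 'a'
  2: (10,12) 1 'a'
  3: (12,4) 2 'ac'
  4: (4,11) 0 ''
  5: (11,13) 0 ''
  6: (13,3) 1 'c'
  7: (3,5) 1 'c'
  8: (5,6) 2 'cc'
  9: (6,7) 1 'c'
  10: (7,1) 2 'cd'
  11: (1,8) 0 ''
  12: (8,2) 1 'd'
  13: (2,0) 2 'dc'

n(n+1)/2 = 14·15/2 = 105
Σ LCP = 0 + 1 + 1 + 2 + 0 + 0 + 1 + 1 + 2 + 1 + 2 + 0 + 1 + 2 = 14
distinct = 105 − 14 = 91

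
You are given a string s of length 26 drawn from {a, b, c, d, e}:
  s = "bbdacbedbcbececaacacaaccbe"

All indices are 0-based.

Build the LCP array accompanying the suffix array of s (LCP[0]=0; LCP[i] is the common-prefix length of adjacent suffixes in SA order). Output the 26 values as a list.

rank | idx | suffix
   0 |  15 | aacacaaccbe
   1 |  20 | aaccbe
   2 |  18 | acaaccbe
   3 |  16 | acacaaccbe
   4 |   3 | acbedbcbececaacacaaccbe
   5 |  21 | accbe
   6 |   0 | bbdacbedbcbececaacacaaccbe
   7 |   8 | bcbececaacacaaccbe
   8 |   1 | bdacbedbcbececaacacaaccbe
   9 |  24 | be
  10 |  10 | bececaacacaaccbe
  11 |   5 | bedbcbececaacacaaccbe
  12 |  14 | caacacaaccbe
  13 |  19 | caaccbe
  14 |  17 | cacaaccbe
  15 |  23 | cbe
  16 |   9 | cbececaacacaaccbe
  17 |   4 | cbedbcbececaacacaaccbe
  18 |  22 | ccbe
  19 |  12 | cecaacacaaccbe
  20 |   2 | dacbedbcbececaacacaaccbe
  21 |   7 | dbcbececaacacaaccbe
  22 |  25 | e
  23 |  13 | ecaacacaaccbe
  24 |  11 | ececaacacaaccbe
  25 |   6 | edbcbececaacacaaccbe

SA = [15, 20, 18, 16, 3, 21, 0, 8, 1, 24, 10, 5, 14, 19, 17, 23, 9, 4, 22, 12, 2, 7, 25, 13, 11, 6]
rank  pair      lcp
   1  s[15:],s[20:]  3  'aac'
   2  s[20:],s[18:]  1  'a'
   3  s[18:],s[16:]  3  'aca'
   4  s[16:],s[3:]  2  'ac'
   5  s[3:],s[21:]  2  'ac'
   6  s[21:],s[0:]  0  ''
   7  s[0:],s[8:]  1  'b'
   8  s[8:],s[1:]  1  'b'
   9  s[1:],s[24:]  1  'b'
  10  s[24:],s[10:]  2  'be'
  11  s[10:],s[5:]  2  'be'
  12  s[5:],s[14:]  0  ''
  13  s[14:],s[19:]  4  'caac'
  14  s[19:],s[17:]  2  'ca'
  15  s[17:],s[23:]  1  'c'
  16  s[23:],s[9:]  3  'cbe'
  17  s[9:],s[4:]  3  'cbe'
  18  s[4:],s[22:]  1  'c'
  19  s[22:],s[12:]  1  'c'
  20  s[12:],s[2:]  0  ''
  21  s[2:],s[7:]  1  'd'
  22  s[7:],s[25:]  0  ''
  23  s[25:],s[13:]  1  'e'
  24  s[13:],s[11:]  2  'ec'
  25  s[11:],s[6:]  1  'e'

[0, 3, 1, 3, 2, 2, 0, 1, 1, 1, 2, 2, 0, 4, 2, 1, 3, 3, 1, 1, 0, 1, 0, 1, 2, 1]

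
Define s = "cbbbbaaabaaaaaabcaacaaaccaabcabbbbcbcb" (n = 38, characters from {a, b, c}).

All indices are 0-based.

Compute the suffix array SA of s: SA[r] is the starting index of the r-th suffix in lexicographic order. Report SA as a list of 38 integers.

sorted suffixes:
  #0 SA[0]=9  'aaaaaabcaacaaaccaabcabbbbcbcb'
  #1 SA[1]=10  'aaaaabcaacaaaccaabcabbbbcbcb'
  #2 SA[2]=11  'aaaabcaacaaaccaabcabbbbcbcb'
  #3 SA[3]=5  'aaabaaaaaabcaacaaaccaabcabbbbcbcb'
  #4 SA[4]=12  'aaabcaacaaaccaabcabbbbcbcb'
  #5 SA[5]=20  'aaaccaabcabbbbcbcb'
  #6 SA[6]=6  'aabaaaaaabcaacaaaccaabcabbbbcbcb'
  #7 SA[7]=13  'aabcaacaaaccaabcabbbbcbcb'
  #8 SA[8]=25  'aabcabbbbcbcb'
  #9 SA[9]=17  'aacaaaccaabcabbbbcbcb'
  #10 SA[10]=21  'aaccaabcabbbbcbcb'
  #11 SA[11]=7  'abaaaaaabcaacaaaccaabcabbbbcbcb'
  #12 SA[12]=29  'abbbbcbcb'
  #13 SA[13]=14  'abcaacaaaccaabcabbbbcbcb'
  #14 SA[14]=26  'abcabbbbcbcb'
  #15 SA[15]=18  'acaaaccaabcabbbbcbcb'
  #16 SA[16]=22  'accaabcabbbbcbcb'
  #17 SA[17]=37  'b'
  #18 SA[18]=8  'baaaaaabcaacaaaccaabcabbbbcbcb'
  #19 SA[19]=4  'baaabaaaaaabcaacaaaccaabcabbbbcbcb'
  #20 SA[20]=3  'bbaaabaaaaaabcaacaaaccaabcabbbbcbcb'
  #21 SA[21]=2  'bbbaaabaaaaaabcaacaaaccaabcabbbbcbcb'
  #22 SA[22]=1  'bbbbaaabaaaaaabcaacaaaccaabcabbbbcbcb'
  #23 SA[23]=30  'bbbbcbcb'
  #24 SA[24]=31  'bbbcbcb'
  #25 SA[25]=32  'bbcbcb'
  #26 SA[26]=15  'bcaacaaaccaabcabbbbcbcb'
  #27 SA[27]=27  'bcabbbbcbcb'
  #28 SA[28]=35  'bcb'
  #29 SA[29]=33  'bcbcb'
  #30 SA[30]=19  'caaaccaabcabbbbcbcb'
  #31 SA[31]=24  'caabcabbbbcbcb'
  #32 SA[32]=16  'caacaaaccaabcabbbbcbcb'
  #33 SA[33]=28  'cabbbbcbcb'
  #34 SA[34]=36  'cb'
  #35 SA[35]=0  'cbbbbaaabaaaaaabcaacaaaccaabcabbbbcbcb'
  #36 SA[36]=34  'cbcb'
  #37 SA[37]=23  'ccaabcabbbbcbcb'

[9, 10, 11, 5, 12, 20, 6, 13, 25, 17, 21, 7, 29, 14, 26, 18, 22, 37, 8, 4, 3, 2, 1, 30, 31, 32, 15, 27, 35, 33, 19, 24, 16, 28, 36, 0, 34, 23]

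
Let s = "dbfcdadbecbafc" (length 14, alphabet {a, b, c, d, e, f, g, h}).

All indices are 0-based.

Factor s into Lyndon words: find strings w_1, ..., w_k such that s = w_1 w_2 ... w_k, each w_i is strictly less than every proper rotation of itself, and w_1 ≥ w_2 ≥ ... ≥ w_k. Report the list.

emit factor 1: 'd' (i=0, period=1)
emit factor 2: 'bfcd' (i=1, period=4)
emit factor 3: 'adbecbafc' (i=5, period=9)

["d", "bfcd", "adbecbafc"]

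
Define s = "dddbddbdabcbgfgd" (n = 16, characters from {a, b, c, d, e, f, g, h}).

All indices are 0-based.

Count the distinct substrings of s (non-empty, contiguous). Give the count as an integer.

rank | idx | suffix
   0 |   8 | abcbgfgd
   1 |   9 | bcbgfgd
   2 |   6 | bdabcbgfgd
   3 |   3 | bddbdabcbgfgd
   4 |  11 | bgfgd
   5 |  10 | cbgfgd
   6 |  15 | d
   7 |   7 | dabcbgfgd
   8 |   5 | dbdabcbgfgd
   9 |   2 | dbddbdabcbgfgd
  10 |   4 | ddbdabcbgfgd
  11 |   1 | ddbddbdabcbgfgd
  12 |   0 | dddbddbdabcbgfgd
  13 |  13 | fgd
  14 |  14 | gd
  15 |  12 | gfgd

SA = [8, 9, 6, 3, 11, 10, 15, 7, 5, 2, 4, 1, 0, 13, 14, 12]
rank  pair      lcp
   1  s[8:],s[9:]  0  ''
   2  s[9:],s[6:]  1  'b'
   3  s[6:],s[3:]  2  'bd'
   4  s[3:],s[11:]  1  'b'
   5  s[11:],s[10:]  0  ''
   6  s[10:],s[15:]  0  ''
   7  s[15:],s[7:]  1  'd'
   8  s[7:],s[5:]  1  'd'
   9  s[5:],s[2:]  3  'dbd'
  10  s[2:],s[4:]  1  'd'
  11  s[4:],s[1:]  4  'ddbd'
  12  s[1:],s[0:]  2  'dd'
  13  s[0:],s[13:]  0  ''
  14  s[13:],s[14:]  0  ''
  15  s[14:],s[12:]  1  'g'

n(n+1)/2 = 16·17/2 = 136
Σ LCP = 0 + 0 + 1 + 2 + 1 + 0 + 0 + 1 + 1 + 3 + 1 + 4 + 2 + 0 + 0 + 1 = 17
distinct = 136 − 17 = 119

119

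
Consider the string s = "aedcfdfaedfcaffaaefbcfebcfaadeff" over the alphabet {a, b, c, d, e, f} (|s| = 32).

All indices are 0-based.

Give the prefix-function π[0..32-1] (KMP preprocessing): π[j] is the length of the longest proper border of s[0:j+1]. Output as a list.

π[0] = 0
j=1 s[j]='e': π[1]=0 (border '')
j=2 s[j]='d': π[2]=0 (border '')
j=3 s[j]='c': π[3]=0 (border '')
j=4 s[j]='f': π[4]=0 (border '')
j=5 s[j]='d': π[5]=0 (border '')
j=6 s[j]='f': π[6]=0 (border '')
j=7 s[j]='a': π[7]=1 (border 'a')
j=8 s[j]='e': π[8]=2 (border 'ae')
j=9 s[j]='d': π[9]=3 (border 'aed')
j=10 s[j]='f': k: 3→0; π[10]=0 (border '')
j=11 s[j]='c': π[11]=0 (border '')
j=12 s[j]='a': π[12]=1 (border 'a')
j=13 s[j]='f': k: 1→0; π[13]=0 (border '')
j=14 s[j]='f': π[14]=0 (border '')
j=15 s[j]='a': π[15]=1 (border 'a')
j=16 s[j]='a': k: 1→0; π[16]=1 (border 'a')
j=17 s[j]='e': π[17]=2 (border 'ae')
j=18 s[j]='f': k: 2→0; π[18]=0 (border '')
j=19 s[j]='b': π[19]=0 (border '')
j=20 s[j]='c': π[20]=0 (border '')
j=21 s[j]='f': π[21]=0 (border '')
j=22 s[j]='e': π[22]=0 (border '')
j=23 s[j]='b': π[23]=0 (border '')
j=24 s[j]='c': π[24]=0 (border '')
j=25 s[j]='f': π[25]=0 (border '')
j=26 s[j]='a': π[26]=1 (border 'a')
j=27 s[j]='a': k: 1→0; π[27]=1 (border 'a')
j=28 s[j]='d': k: 1→0; π[28]=0 (border '')
j=29 s[j]='e': π[29]=0 (border '')
j=30 s[j]='f': π[30]=0 (border '')
j=31 s[j]='f': π[31]=0 (border '')

[0, 0, 0, 0, 0, 0, 0, 1, 2, 3, 0, 0, 1, 0, 0, 1, 1, 2, 0, 0, 0, 0, 0, 0, 0, 0, 1, 1, 0, 0, 0, 0]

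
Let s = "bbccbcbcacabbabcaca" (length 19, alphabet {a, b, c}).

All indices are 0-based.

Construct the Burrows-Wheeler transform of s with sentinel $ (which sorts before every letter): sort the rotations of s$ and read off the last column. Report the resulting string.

rank  rotation              last
    0  $bbccbcbcacabbabcaca  a
    1  a$bbccbcbcacabbabcac  c
    2  abbabcaca$bbccbcbcac  c
    3  abcaca$bbccbcbcacabb  b
    4  aca$bbccbcbcacabbabc  c
    5  acabbabcaca$bbccbcbc  c
    6  babcaca$bbccbcbcacab  b
    7  bbabcaca$bbccbcbcaca  a
    8  bbccbcbcacabbabcaca$  $
    9  bcaca$bbccbcbcacabba  a
   10  bcacabbabcaca$bbccbc  c
   11  bcbcacabbabcaca$bbcc  c
   12  bccbcbcacabbabcaca$b  b
   13  ca$bbccbcbcacabbabca  a
   14  cabbabcaca$bbccbcbca  a
   15  caca$bbccbcbcacabbab  b
   16  cacabbabcaca$bbccbcb  b
   17  cbcacabbabcaca$bbccb  b
   18  cbcbcacabbabcaca$bbc  c
   19  ccbcbcacabbabcaca$bb  b

accbccba$accbaabbbcb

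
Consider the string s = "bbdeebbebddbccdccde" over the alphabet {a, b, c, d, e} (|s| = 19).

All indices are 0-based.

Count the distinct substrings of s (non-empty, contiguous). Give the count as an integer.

168

sorted suffixes:
  #0 SA[0]=0  'bbdeebbebddbccdccde'
  #1 SA[1]=5  'bbebddbccdccde'
  #2 SA[2]=11  'bccdccde'
  #3 SA[3]=8  'bddbccdccde'
  #4 SA[4]=1  'bdeebbebddbccdccde'
  #5 SA[5]=6  'bebddbccdccde'
  #6 SA[6]=12  'ccdccde'
  #7 SA[7]=15  'ccde'
  #8 SA[8]=13  'cdccde'
  #9 SA[9]=16  'cde'
  #10 SA[10]=10  'dbccdccde'
  #11 SA[11]=14  'dccde'
  #12 SA[12]=9  'ddbccdccde'
  #13 SA[13]=17  'de'
  #14 SA[14]=2  'deebbebddbccdccde'
  #15 SA[15]=18  'e'
  #16 SA[16]=4  'ebbebddbccdccde'
  #17 SA[17]=7  'ebddbccdccde'
  #18 SA[18]=3  'eebbebddbccdccde'

SA = [0, 5, 11, 8, 1, 6, 12, 15, 13, 16, 10, 14, 9, 17, 2, 18, 4, 7, 3]
[i] adj suffixes → lcp
  [1] 0/5 → 2 ('bb')
  [2] 5/11 → 1 ('b')
  [3] 11/8 → 1 ('b')
  [4] 8/1 → 2 ('bd')
  [5] 1/6 → 1 ('b')
  [6] 6/12 → 0 ('')
  [7] 12/15 → 3 ('ccd')
  [8] 15/13 → 1 ('c')
  [9] 13/16 → 2 ('cd')
  [10] 16/10 → 0 ('')
  [11] 10/14 → 1 ('d')
  [12] 14/9 → 1 ('d')
  [13] 9/17 → 1 ('d')
  [14] 17/2 → 2 ('de')
  [15] 2/18 → 0 ('')
  [16] 18/4 → 1 ('e')
  [17] 4/7 → 2 ('eb')
  [18] 7/3 → 1 ('e')

n(n+1)/2 = 19·20/2 = 190
Σ LCP = 0 + 2 + 1 + 1 + 2 + 1 + 0 + 3 + 1 + 2 + 0 + 1 + 1 + 1 + 2 + 0 + 1 + 2 + 1 = 22
distinct = 190 − 22 = 168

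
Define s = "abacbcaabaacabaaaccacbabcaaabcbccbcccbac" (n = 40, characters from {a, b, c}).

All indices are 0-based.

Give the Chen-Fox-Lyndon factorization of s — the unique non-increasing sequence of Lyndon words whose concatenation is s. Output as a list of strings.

emit factor 1: 'abacbc' (i=0, period=6)
emit factor 2: 'aabaacab' (i=6, period=8)
emit factor 3: 'aaaccacbabc' (i=14, period=11)
emit factor 4: 'aaabcbccbcccbac' (i=25, period=15)

["abacbc", "aabaacab", "aaaccacbabc", "aaabcbccbcccbac"]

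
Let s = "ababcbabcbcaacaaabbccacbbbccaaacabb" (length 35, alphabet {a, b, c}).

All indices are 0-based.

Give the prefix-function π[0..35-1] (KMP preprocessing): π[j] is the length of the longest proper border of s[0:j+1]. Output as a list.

π[0] = 0
j=1 s[j]='b': π[1]=0 (border '')
j=2 s[j]='a': π[2]=1 (border 'a')
j=3 s[j]='b': π[3]=2 (border 'ab')
j=4 s[j]='c': k: 2→0; π[4]=0 (border '')
j=5 s[j]='b': π[5]=0 (border '')
j=6 s[j]='a': π[6]=1 (border 'a')
j=7 s[j]='b': π[7]=2 (border 'ab')
j=8 s[j]='c': k: 2→0; π[8]=0 (border '')
j=9 s[j]='b': π[9]=0 (border '')
j=10 s[j]='c': π[10]=0 (border '')
j=11 s[j]='a': π[11]=1 (border 'a')
j=12 s[j]='a': k: 1→0; π[12]=1 (border 'a')
j=13 s[j]='c': k: 1→0; π[13]=0 (border '')
j=14 s[j]='a': π[14]=1 (border 'a')
j=15 s[j]='a': k: 1→0; π[15]=1 (border 'a')
j=16 s[j]='a': k: 1→0; π[16]=1 (border 'a')
j=17 s[j]='b': π[17]=2 (border 'ab')
j=18 s[j]='b': k: 2→0; π[18]=0 (border '')
j=19 s[j]='c': π[19]=0 (border '')
j=20 s[j]='c': π[20]=0 (border '')
j=21 s[j]='a': π[21]=1 (border 'a')
j=22 s[j]='c': k: 1→0; π[22]=0 (border '')
j=23 s[j]='b': π[23]=0 (border '')
j=24 s[j]='b': π[24]=0 (border '')
j=25 s[j]='b': π[25]=0 (border '')
j=26 s[j]='c': π[26]=0 (border '')
j=27 s[j]='c': π[27]=0 (border '')
j=28 s[j]='a': π[28]=1 (border 'a')
j=29 s[j]='a': k: 1→0; π[29]=1 (border 'a')
j=30 s[j]='a': k: 1→0; π[30]=1 (border 'a')
j=31 s[j]='c': k: 1→0; π[31]=0 (border '')
j=32 s[j]='a': π[32]=1 (border 'a')
j=33 s[j]='b': π[33]=2 (border 'ab')
j=34 s[j]='b': k: 2→0; π[34]=0 (border '')

[0, 0, 1, 2, 0, 0, 1, 2, 0, 0, 0, 1, 1, 0, 1, 1, 1, 2, 0, 0, 0, 1, 0, 0, 0, 0, 0, 0, 1, 1, 1, 0, 1, 2, 0]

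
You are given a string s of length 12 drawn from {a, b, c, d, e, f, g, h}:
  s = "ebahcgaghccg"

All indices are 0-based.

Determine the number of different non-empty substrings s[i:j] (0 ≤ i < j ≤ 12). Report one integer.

70

rank→(start, suffix):
  0 → (6, 'aghccg')
  1 → (2, 'ahcgaghccg')
  2 → (1, 'bahcgaghccg')
  3 → (9, 'ccg')
  4 → (10, 'cg')
  5 → (4, 'cgaghccg')
  6 → (0, 'ebahcgaghccg')
  7 → (11, 'g')
  8 → (5, 'gaghccg')
  9 → (7, 'ghccg')
  10 → (8, 'hccg')
  11 → (3, 'hcgaghccg')

SA = [6, 2, 1, 9, 10, 4, 0, 11, 5, 7, 8, 3]
i: (SA[i-1],SA[i]) lcp shared
  1: (6,2) 1 'a'
  2: (2,1) 0 ''
  3: (1,9) 0 ''
  4: (9,10) 1 'c'
  5: (10,4) 2 'cg'
  6: (4,0) 0 ''
  7: (0,11) 0 ''
  8: (11,5) 1 'g'
  9: (5,7) 1 'g'
  10: (7,8) 0 ''
  11: (8,3) 2 'hc'

n(n+1)/2 = 12·13/2 = 78
Σ LCP = 0 + 1 + 0 + 0 + 1 + 2 + 0 + 0 + 1 + 1 + 0 + 2 = 8
distinct = 78 − 8 = 70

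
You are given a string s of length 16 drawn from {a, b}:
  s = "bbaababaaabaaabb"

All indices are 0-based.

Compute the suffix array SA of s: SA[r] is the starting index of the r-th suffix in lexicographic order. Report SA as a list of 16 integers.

sorted suffixes:
  #0 SA[0]=7  'aaabaaabb'
  #1 SA[1]=11  'aaabb'
  #2 SA[2]=8  'aabaaabb'
  #3 SA[3]=2  'aababaaabaaabb'
  #4 SA[4]=12  'aabb'
  #5 SA[5]=5  'abaaabaaabb'
  #6 SA[6]=9  'abaaabb'
  #7 SA[7]=3  'ababaaabaaabb'
  #8 SA[8]=13  'abb'
  #9 SA[9]=15  'b'
  #10 SA[10]=6  'baaabaaabb'
  #11 SA[11]=10  'baaabb'
  #12 SA[12]=1  'baababaaabaaabb'
  #13 SA[13]=4  'babaaabaaabb'
  #14 SA[14]=14  'bb'
  #15 SA[15]=0  'bbaababaaabaaabb'

[7, 11, 8, 2, 12, 5, 9, 3, 13, 15, 6, 10, 1, 4, 14, 0]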